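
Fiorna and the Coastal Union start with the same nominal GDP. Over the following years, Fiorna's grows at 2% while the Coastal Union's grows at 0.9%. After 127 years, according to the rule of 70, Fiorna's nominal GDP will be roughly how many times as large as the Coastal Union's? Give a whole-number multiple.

roughly 4 times

Only the 1.1-point difference matters.
70/1.1 ≈ 63.64 years per doubling of the ratio; 127 years gives 2.00 doublings, so ≈ 4×.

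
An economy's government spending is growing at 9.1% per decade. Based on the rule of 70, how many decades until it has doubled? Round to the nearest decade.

Doubling time ≈ 70 / 9.1 = 7.69 decades.

about 8 decades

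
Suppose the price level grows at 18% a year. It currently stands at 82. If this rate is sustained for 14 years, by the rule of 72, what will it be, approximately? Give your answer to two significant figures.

It doubles every 72/18 ≈ 4.00 years, so 14 years is 3.50 doublings.
2^3.50 ≈ 11.31; 82 × 11.31 ≈ 930.

roughly 930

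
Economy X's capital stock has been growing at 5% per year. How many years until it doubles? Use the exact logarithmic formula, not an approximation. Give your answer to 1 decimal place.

t = ln(2) / ln(1 + 0.05) = 0.6931 / 0.048790 ≈ 14.21.

14.2 years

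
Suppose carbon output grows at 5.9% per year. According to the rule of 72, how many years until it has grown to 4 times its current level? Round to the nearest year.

At 5.9% it doubles every 72/5.9 ≈ 12.20 years.
4 = 2^2, so 2 doublings → 24 years.

around 24 years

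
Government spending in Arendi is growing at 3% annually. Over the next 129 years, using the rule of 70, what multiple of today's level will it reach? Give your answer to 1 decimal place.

46.2 times

Doubles every ≈ 23.33 years (70/3).
129 years is 5.53 doublings; 2^5.53 ≈ 46.2×.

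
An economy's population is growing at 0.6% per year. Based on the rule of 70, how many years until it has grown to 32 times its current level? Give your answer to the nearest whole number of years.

At 0.6% it doubles every 70/0.6 ≈ 116.67 years.
Getting to 32× needs 5 doublings: 5 × 116.67 ≈ 583 years.

583 years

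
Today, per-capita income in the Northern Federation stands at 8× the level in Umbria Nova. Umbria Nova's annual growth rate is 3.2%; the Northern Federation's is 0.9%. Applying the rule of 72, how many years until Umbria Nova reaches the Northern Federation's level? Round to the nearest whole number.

What matters is the difference: 2.3 pp.
Rule of 72 on the gap: the ratio halves every 72/2.3 ≈ 31.30 years.
An 8× gap closes after 3 halvings: 3 × 31.30 ≈ 94 years.

around 94 years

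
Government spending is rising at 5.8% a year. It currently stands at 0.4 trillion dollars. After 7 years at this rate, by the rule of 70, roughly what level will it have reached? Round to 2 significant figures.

roughly 0.60 trillion dollars

It doubles every 70/5.8 ≈ 12.07 years, so 7 years is 0.58 doublings.
2^0.58 ≈ 1.49; 0.4 × 1.49 ≈ 0.60 trillion dollars.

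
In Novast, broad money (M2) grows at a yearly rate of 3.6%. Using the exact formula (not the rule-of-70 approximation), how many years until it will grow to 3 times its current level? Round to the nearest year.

31 years

t = ln(3) / ln(1 + 0.036) = 1.0986 / 0.035367 ≈ 31.06.
≈ 31 years.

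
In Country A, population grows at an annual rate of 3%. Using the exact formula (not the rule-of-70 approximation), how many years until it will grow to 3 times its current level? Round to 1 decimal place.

37.2 years

t = ln(3) / ln(1 + 0.03) = 1.0986 / 0.029559 ≈ 37.17.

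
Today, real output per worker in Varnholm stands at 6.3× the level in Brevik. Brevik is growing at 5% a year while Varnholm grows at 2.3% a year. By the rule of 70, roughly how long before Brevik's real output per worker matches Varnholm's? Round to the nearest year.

roughly 69 years

The growth-rate gap is 5% − 2.3% = 2.7 percentage points.
So the ratio between them halves every 70/2.7 ≈ 25.93 years.
A 6.3× gap takes log₂(6.3) ≈ 2.66 halvings to close: 2.66 × 25.93 ≈ 69 years.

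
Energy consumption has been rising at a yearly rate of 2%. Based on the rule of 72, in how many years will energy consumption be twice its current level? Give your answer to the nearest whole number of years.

At 2%, doubling takes about 72/2 = 36.00 years.

36 years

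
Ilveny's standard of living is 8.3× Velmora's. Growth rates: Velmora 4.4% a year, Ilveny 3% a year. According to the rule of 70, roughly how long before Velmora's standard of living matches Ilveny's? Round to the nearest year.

approximately 153 years

What matters is the difference: 1.4 pp.
Rule of 70 on the gap: the ratio halves every 70/1.4 ≈ 50.00 years.
An 8.3× gap takes log₂(8.3) ≈ 3.05 halvings to close: 3.05 × 50.00 ≈ 153 years.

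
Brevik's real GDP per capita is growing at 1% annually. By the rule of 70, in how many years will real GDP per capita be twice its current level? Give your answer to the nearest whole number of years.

At 1%, doubling takes about 70/1 = 70.00 years.

roughly 70 years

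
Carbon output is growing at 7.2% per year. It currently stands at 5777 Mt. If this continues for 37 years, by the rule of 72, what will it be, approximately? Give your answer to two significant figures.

Doubling time ≈ 72/7.2 = 10.00 years.
37 years is 37/10.00 ≈ 3.70 doublings, a factor of 2^3.70 ≈ 13.00.
5777 × 13.00 ≈ 75000 Mt.

around 75000 Mt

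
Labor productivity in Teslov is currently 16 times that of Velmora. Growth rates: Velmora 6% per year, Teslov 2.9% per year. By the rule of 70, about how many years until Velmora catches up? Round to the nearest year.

What matters is the difference: 3.1 pp.
Rule of 70 on the gap: the ratio halves every 70/3.1 ≈ 22.58 years.
A 16 times gap closes after 4 halvings: 4 × 22.58 ≈ 90 years.

about 90 years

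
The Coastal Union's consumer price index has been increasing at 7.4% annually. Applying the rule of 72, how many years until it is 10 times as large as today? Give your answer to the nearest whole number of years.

Doubling time ≈ 72/7.4 = 9.73 years.
10× is log₂ 10 ≈ 3.32 doublings, so ≈ 3.32 × 9.73 = 32 years.

32 years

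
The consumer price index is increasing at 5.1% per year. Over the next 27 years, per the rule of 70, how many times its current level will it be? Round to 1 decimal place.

≈ 3.9 times

Doubling time ≈ 70/5.1 = 13.73 years.
27 years / 13.73 ≈ 1.97 doublings → factor 2^1.97 ≈ 3.9.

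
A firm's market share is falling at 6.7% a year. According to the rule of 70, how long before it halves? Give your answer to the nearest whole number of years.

≈ 10 years

The rule works in reverse for decay: 70/6.7 ≈ 10.45 years to halve.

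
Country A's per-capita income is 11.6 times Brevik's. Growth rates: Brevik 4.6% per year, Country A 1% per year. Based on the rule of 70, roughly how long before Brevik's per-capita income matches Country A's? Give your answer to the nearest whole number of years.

Brevik gains on Country A at 4.6% − 1% = 3.6 points a year.
At that relative rate the gap halves every 70/3.6 ≈ 19.44 years.
An 11.6 times gap takes log₂(11.6) ≈ 3.54 halvings to close: 3.54 × 19.44 ≈ 69 years.

roughly 69 years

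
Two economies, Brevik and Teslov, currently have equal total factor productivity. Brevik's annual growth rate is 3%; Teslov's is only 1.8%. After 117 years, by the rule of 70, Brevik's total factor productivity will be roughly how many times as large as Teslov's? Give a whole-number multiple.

Only the 1.2-point difference matters.
70/1.2 ≈ 58.33 years per doubling of the ratio; 117 years gives 2.01 doublings, so ≈ 4×.

approximately 4 times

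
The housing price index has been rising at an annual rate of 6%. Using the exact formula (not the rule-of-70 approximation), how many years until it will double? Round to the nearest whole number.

12 years

t = ln(2) / ln(1 + 0.06) = 0.6931 / 0.058269 ≈ 11.89.
≈ 12 years.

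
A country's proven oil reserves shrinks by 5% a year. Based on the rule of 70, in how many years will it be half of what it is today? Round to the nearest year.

Halving time ≈ 70 / 5 = 14.00 → 14 years.

roughly 14 years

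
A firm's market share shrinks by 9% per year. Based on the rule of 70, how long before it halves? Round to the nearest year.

around 8 years

The rule works in reverse for decay: 70/9 ≈ 7.78 years to halve.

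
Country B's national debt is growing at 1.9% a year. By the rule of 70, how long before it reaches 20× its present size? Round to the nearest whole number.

At 1.9% it doubles every 70/1.9 ≈ 36.84 years.
Reaching 20× takes log₂(20) ≈ 4.32 doublings.
4.32 × 36.84 ≈ 159 years.

159 years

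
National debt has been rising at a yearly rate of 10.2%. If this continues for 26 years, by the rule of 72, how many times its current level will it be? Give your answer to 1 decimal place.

Doubles every ≈ 7.06 years (72/10.2).
26 years is 3.68 doublings; 2^3.68 ≈ 12.8×.

approximately 12.8 times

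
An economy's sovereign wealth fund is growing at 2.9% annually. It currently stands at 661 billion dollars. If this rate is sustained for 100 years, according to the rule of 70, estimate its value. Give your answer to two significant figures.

12000 billion dollars

Doubling time ≈ 70/2.9 = 24.14 years.
100 years is 100/24.14 ≈ 4.14 doublings, a factor of 2^4.14 ≈ 17.63.
661 × 17.63 ≈ 12000 billion dollars.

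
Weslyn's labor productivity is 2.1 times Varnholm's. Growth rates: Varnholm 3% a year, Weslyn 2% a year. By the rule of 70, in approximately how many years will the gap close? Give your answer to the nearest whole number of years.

The growth-rate gap is 3% − 2% = 1 percentage point.
So the ratio between them halves every 70/1 ≈ 70.00 years.
A 2.1 times gap takes log₂(2.1) ≈ 1.07 halvings to close: 1.07 × 70.00 ≈ 75 years.

about 75 years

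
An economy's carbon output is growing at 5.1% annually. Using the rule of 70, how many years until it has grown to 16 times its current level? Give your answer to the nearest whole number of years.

At 5.1% it doubles every 70/5.1 ≈ 13.73 years.
Getting to 16× needs 4 doublings: 4 × 13.73 ≈ 55 years.

around 55 years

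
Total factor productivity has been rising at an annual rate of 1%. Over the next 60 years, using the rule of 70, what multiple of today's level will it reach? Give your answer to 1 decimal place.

about 1.8 times

Doubling time ≈ 70/1 = 70.00 years.
60 years / 70.00 ≈ 0.86 doublings → factor 2^0.86 ≈ 1.8.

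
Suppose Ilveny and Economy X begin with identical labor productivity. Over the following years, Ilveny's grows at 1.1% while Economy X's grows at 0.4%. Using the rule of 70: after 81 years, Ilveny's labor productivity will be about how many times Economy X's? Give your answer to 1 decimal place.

Only the 0.7-point difference matters.
70/0.7 ≈ 100.00 years per doubling of the ratio; 81 years gives 0.81 doublings, so ≈ 1.8×.

≈ 1.8 times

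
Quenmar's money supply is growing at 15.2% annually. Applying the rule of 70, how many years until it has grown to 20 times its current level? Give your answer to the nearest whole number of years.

approximately 20 years

One doubling takes 70/15.2 = 4.61 years.
20× is log₂ 20 ≈ 4.32 doublings, so ≈ 4.32 × 4.61 = 20 years.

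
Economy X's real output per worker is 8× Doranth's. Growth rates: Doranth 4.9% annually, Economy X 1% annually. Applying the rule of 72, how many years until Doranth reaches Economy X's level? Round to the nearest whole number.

approximately 55 years

What matters is the difference: 3.9 pp.
Rule of 72 on the gap: the ratio halves every 72/3.9 ≈ 18.46 years.
An 8× gap closes after 3 halvings: 3 × 18.46 ≈ 55 years.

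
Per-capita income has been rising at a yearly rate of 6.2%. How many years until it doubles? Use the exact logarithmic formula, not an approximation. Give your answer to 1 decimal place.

11.5 years

t = ln(2) / ln(1 + 0.062) = 0.6931 / 0.060154 ≈ 11.52.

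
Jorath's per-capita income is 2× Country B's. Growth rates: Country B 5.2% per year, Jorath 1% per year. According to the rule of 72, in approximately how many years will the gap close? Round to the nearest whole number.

approximately 17 years

The growth-rate gap is 5.2% − 1% = 4.2 percentage points.
So the ratio between them halves every 72/4.2 ≈ 17.14 years.
A 2× gap closes after 1 halving: 1 × 17.14 ≈ 17 years.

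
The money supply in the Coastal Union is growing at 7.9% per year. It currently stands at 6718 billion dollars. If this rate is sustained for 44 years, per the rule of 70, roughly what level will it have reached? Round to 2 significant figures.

Doubling time ≈ 70/7.9 = 8.86 years.
44 years is 44/8.86 ≈ 4.97 doublings, a factor of 2^4.97 ≈ 31.34.
6718 × 31.34 ≈ 210000 billion dollars.

roughly 210000 billion dollars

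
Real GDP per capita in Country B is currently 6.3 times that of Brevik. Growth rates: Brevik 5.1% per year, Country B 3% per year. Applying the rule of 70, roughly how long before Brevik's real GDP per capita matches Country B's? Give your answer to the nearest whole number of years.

The growth-rate gap is 5.1% − 3% = 2.1 percentage points.
So the ratio between them halves every 70/2.1 ≈ 33.33 years.
A 6.3 times gap takes log₂(6.3) ≈ 2.66 halvings to close: 2.66 × 33.33 ≈ 89 years.

approximately 89 years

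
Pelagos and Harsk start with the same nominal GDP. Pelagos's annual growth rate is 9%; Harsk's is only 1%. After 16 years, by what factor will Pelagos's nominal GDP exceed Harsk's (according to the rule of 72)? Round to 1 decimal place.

Rate gap = 9% − 1% = 8 points.
The ratio doubles every 72/8 ≈ 9.00 years.
16/9.00 ≈ 1.78 doublings → ratio ≈ 2^1.78 ≈ 3.4.

around 3.4 times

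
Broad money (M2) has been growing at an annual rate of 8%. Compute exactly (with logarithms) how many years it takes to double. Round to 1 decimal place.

t = ln(2) / ln(1 + 0.08) = 0.6931 / 0.076961 ≈ 9.01.

9.0 years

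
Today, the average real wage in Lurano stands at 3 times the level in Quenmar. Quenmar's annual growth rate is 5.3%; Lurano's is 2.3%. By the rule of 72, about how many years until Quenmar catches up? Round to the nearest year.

The growth-rate gap is 5.3% − 2.3% = 3 percentage points.
So the ratio between them halves every 72/3 ≈ 24.00 years.
A 3 times gap takes log₂(3) ≈ 1.58 halvings to close: 1.58 × 24.00 ≈ 38 years.

roughly 38 years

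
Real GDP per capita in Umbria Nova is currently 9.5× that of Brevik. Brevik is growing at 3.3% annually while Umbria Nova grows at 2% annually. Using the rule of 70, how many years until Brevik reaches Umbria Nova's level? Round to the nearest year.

What matters is the difference: 1.3 pp.
Rule of 70 on the gap: the ratio halves every 70/1.3 ≈ 53.85 years.
A 9.5× gap takes log₂(9.5) ≈ 3.25 halvings to close: 3.25 × 53.85 ≈ 175 years.

about 175 years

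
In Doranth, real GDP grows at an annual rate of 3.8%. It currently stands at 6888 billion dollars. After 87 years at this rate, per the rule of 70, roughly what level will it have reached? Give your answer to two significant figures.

It doubles every 70/3.8 ≈ 18.42 years, so 87 years is 4.72 doublings.
2^4.72 ≈ 26.35; 6888 × 26.35 ≈ 180000 billion dollars.

approximately 180000 billion dollars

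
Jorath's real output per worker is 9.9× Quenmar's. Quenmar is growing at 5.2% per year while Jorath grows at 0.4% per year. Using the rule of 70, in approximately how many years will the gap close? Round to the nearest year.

The growth-rate gap is 5.2% − 0.4% = 4.8 percentage points.
So the ratio between them halves every 70/4.8 ≈ 14.58 years.
A 9.9× gap takes log₂(9.9) ≈ 3.31 halvings to close: 3.31 × 14.58 ≈ 48 years.

48 years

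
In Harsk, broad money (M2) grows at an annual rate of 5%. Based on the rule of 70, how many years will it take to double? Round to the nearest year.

14 years

Doubling time ≈ 70 / 5 = 14.00 years.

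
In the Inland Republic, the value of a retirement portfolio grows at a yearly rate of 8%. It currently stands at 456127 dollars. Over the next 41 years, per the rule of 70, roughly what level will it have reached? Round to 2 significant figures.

It doubles every 70/8 ≈ 8.75 years, so 41 years is 4.69 doublings.
2^4.69 ≈ 25.81; 456127 × 25.81 ≈ 12000000 dollars.

around 12000000 dollars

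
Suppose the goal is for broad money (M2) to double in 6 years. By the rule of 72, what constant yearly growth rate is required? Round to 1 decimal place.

72 / 6 ≈ 12.00, so about 12.0% per year.

roughly 12.0% per year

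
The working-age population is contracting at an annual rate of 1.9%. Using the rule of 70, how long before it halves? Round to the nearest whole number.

around 37 years

Halving time ≈ 70 / 1.9 = 36.84 → 37 years.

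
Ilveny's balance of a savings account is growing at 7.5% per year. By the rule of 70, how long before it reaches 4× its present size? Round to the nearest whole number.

Doubling time ≈ 70/7.5 = 9.33 years.
4× is 2 doublings, so 2 × 9.33 ≈ 19 years.

approximately 19 years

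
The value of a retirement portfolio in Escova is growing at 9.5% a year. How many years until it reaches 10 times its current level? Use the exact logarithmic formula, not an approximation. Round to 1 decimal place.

t = ln(10) / ln(1 + 0.095) = 2.3026 / 0.090754 ≈ 25.37.

25.4 years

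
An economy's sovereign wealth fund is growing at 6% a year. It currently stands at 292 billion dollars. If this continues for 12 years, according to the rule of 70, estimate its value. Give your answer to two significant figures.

around 600 billion dollars

It doubles every 70/6 ≈ 11.67 years, so 12 years is 1.03 doublings.
2^1.03 ≈ 2.04; 292 × 2.04 ≈ 600 billion dollars.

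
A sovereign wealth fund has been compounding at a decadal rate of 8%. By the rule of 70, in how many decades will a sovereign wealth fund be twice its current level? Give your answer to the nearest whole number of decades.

70/8 ≈ 8.75, so it doubles roughly every 9 decades.

about 9 decades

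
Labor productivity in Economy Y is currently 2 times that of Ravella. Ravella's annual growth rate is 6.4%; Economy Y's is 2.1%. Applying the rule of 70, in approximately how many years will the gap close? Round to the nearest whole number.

roughly 16 years

What matters is the difference: 4.3 pp.
Rule of 70 on the gap: the ratio halves every 70/4.3 ≈ 16.28 years.
A 2 times gap closes after 1 halving: 1 × 16.28 ≈ 16 years.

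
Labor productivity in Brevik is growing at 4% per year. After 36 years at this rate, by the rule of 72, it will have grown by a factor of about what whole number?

Doubling time ≈ 72/4 = 18.00 years.
36/18.00 ≈ 2 doublings, so about 2^2 = 4×.

about 4 times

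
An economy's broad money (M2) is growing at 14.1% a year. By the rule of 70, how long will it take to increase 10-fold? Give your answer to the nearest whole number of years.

approximately 16 years

At 14.1% it doubles every 70/14.1 ≈ 4.96 years.
10× is log₂ 10 ≈ 3.32 doublings, so ≈ 3.32 × 4.96 = 16 years.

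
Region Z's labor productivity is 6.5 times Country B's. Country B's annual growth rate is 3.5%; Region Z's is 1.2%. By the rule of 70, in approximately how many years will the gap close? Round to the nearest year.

82 years

What matters is the difference: 2.3 pp.
Rule of 70 on the gap: the ratio halves every 70/2.3 ≈ 30.43 years.
A 6.5 times gap takes log₂(6.5) ≈ 2.70 halvings to close: 2.70 × 30.43 ≈ 82 years.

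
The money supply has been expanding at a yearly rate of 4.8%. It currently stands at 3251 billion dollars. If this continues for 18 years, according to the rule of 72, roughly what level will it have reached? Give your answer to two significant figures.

≈ 7500 billion dollars

Doubling time ≈ 72/4.8 = 15.00 years.
18 years is 18/15.00 ≈ 1.20 doublings, a factor of 2^1.20 ≈ 2.30.
3251 × 2.30 ≈ 7500 billion dollars.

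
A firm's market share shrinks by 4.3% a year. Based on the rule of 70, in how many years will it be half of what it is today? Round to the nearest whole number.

≈ 16 years

Falling at 4.3%, it halves about every 70/4.3 = 16.28 years.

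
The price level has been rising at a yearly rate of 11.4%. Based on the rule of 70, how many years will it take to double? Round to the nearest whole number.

around 6 years

Doubling time ≈ 70 / 11.4 = 6.14 years.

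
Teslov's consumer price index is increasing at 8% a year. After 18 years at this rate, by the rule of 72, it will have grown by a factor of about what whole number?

Doubling time ≈ 72/8 = 9.00 years.
18/9.00 ≈ 2 doublings, so about 2^2 = 4×.

4 times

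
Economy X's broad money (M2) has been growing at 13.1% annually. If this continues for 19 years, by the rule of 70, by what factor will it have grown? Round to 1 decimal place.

Doubles every ≈ 5.34 years (70/13.1).
19 years is 3.56 doublings; 2^3.56 ≈ 11.8×.

11.8 times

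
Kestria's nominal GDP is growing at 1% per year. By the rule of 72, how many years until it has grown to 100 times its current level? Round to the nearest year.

Doubling time ≈ 72/1 = 72.00 years.
100× is log₂ 100 ≈ 6.64 doublings, so ≈ 6.64 × 72.00 = 478 years.

≈ 478 years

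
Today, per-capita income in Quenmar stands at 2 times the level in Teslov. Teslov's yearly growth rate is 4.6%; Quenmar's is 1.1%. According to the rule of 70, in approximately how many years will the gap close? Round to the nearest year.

about 20 years

Teslov gains on Quenmar at 4.6% − 1.1% = 3.5 points a year.
At that relative rate the gap halves every 70/3.5 ≈ 20.00 years.
A 2 times gap closes after 1 halving: 1 × 20.00 ≈ 20 years.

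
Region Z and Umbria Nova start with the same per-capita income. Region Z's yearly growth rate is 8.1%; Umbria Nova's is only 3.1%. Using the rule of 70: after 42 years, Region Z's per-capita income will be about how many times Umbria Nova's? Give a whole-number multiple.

Region Z pulls ahead at 5 pp per year, so the ratio doubles every 70/5 ≈ 14.00 years.
In 42 years that's 3.00 doublings: 2^3.00 ≈ 8.

≈ 8 times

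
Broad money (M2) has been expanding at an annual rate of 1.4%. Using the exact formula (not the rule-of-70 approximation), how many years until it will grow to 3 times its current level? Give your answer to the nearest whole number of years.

t = ln(3) / ln(1 + 0.014) = 1.0986 / 0.013903 ≈ 79.02.
≈ 79 years.

79 years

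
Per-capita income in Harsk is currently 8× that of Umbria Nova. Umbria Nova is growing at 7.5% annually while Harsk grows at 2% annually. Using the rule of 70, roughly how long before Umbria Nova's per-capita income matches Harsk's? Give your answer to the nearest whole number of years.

38 years

What matters is the difference: 5.5 pp.
Rule of 70 on the gap: the ratio halves every 70/5.5 ≈ 12.73 years.
An 8× gap closes after 3 halvings: 3 × 12.73 ≈ 38 years.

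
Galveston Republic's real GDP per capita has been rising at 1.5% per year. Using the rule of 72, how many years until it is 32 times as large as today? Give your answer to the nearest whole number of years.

Doubling time ≈ 72/1.5 = 48.00 years.
32× is 5 doublings, so 5 × 48.00 ≈ 240 years.

≈ 240 years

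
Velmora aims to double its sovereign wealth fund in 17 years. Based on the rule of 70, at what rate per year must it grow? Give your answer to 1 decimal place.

70 / 17 ≈ 4.12, so about 4.1% per year.

roughly 4.1%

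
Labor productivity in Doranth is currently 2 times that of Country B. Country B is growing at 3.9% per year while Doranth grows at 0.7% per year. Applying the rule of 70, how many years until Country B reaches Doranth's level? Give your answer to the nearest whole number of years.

The growth-rate gap is 3.9% − 0.7% = 3.2 percentage points.
So the ratio between them halves every 70/3.2 ≈ 21.88 years.
A 2 times gap closes after 1 halving: 1 × 21.88 ≈ 22 years.

around 22 years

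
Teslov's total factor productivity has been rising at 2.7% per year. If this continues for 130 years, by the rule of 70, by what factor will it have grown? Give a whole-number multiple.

70/2.7 ≈ 25.93 years per doubling.
130 years fits 5 doublings: 2^5 = 32.

32 times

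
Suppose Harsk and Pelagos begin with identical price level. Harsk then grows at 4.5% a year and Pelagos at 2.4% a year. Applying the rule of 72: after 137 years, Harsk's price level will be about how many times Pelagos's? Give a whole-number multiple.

≈ 16 times

Rate gap = 4.5% − 2.4% = 2.1 points.
The ratio doubles every 72/2.1 ≈ 34.29 years.
137/34.29 ≈ 4.00 doublings → ratio ≈ 2^4.00 ≈ 16.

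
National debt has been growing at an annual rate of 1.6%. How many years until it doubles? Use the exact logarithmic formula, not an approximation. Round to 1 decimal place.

43.7 years

t = ln(2) / ln(1 + 0.016) = 0.6931 / 0.015873 ≈ 43.67.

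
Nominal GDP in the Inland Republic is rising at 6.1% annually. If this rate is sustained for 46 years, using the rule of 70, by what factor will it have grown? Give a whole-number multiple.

roughly 16 times

At 6.1% one doubling takes ≈ 11.48 years; 46 years is 4 of them, so ×16.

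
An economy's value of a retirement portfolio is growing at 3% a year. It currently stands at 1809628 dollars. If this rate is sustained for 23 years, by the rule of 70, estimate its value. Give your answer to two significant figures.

3600000 dollars

Doubling time ≈ 70/3 = 23.33 years.
23 years is 23/23.33 ≈ 0.99 doublings, a factor of 2^0.99 ≈ 1.99.
1809628 × 1.99 ≈ 3600000 dollars.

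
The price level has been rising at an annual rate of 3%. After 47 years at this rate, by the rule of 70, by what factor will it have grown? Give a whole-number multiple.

approximately 4 times

Doubling time ≈ 70/3 = 23.33 years.
47/23.33 ≈ 2 doublings, so about 2^2 = 4×.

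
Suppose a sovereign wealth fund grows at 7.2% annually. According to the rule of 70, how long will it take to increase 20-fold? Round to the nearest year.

42 years

One doubling takes 70/7.2 = 9.72 years.
Reaching 20× takes log₂(20) ≈ 4.32 doublings.
4.32 × 9.72 ≈ 42 years.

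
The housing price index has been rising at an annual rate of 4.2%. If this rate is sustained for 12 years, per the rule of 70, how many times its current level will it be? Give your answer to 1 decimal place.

≈ 1.6 times

Doubles every ≈ 16.67 years (70/4.2).
12 years is 0.72 doublings; 2^0.72 ≈ 1.6×.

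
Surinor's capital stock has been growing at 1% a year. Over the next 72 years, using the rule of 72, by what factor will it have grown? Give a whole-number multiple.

≈ 2 times

At 1% one doubling takes ≈ 72.00 years; 72 years is 1 of them, so ×2.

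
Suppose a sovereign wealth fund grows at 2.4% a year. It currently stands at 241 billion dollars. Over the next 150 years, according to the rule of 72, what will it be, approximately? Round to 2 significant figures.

It doubles every 72/2.4 ≈ 30.00 years, so 150 years is 5.00 doublings.
2^5.00 ≈ 32.00; 241 × 32.00 ≈ 7700 billion dollars.

roughly 7700 billion dollars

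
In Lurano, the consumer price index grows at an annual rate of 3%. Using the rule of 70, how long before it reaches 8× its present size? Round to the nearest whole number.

approximately 70 years

One doubling takes 70/3 = 23.33 years.
Getting to 8× needs 3 doublings: 3 × 23.33 ≈ 70 years.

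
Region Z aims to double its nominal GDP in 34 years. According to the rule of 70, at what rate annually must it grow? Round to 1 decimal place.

around 2.1% annually

70 / 34 ≈ 2.06, so about 2.1% annually.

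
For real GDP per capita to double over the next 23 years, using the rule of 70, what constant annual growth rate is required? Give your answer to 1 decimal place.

70 / 23 ≈ 3.04, so about 3.0% annually.

≈ 3.0%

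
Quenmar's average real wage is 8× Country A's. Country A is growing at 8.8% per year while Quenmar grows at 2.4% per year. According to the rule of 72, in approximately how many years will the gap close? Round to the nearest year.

approximately 34 years

The growth-rate gap is 8.8% − 2.4% = 6.4 percentage points.
So the ratio between them halves every 72/6.4 ≈ 11.25 years.
An 8× gap closes after 3 halvings: 3 × 11.25 ≈ 34 years.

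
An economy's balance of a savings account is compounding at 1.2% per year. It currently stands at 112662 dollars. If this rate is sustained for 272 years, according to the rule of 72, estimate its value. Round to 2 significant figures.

around 2600000 dollars

It doubles every 72/1.2 ≈ 60.00 years, so 272 years is 4.53 doublings.
2^4.53 ≈ 23.10; 112662 × 23.10 ≈ 2600000 dollars.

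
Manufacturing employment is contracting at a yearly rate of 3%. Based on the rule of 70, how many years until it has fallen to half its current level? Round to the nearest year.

Halving time ≈ 70 / 3 = 23.33 → 23 years.

roughly 23 years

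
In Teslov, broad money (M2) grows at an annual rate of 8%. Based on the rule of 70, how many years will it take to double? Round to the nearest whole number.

70/8 ≈ 8.75, so it doubles roughly every 9 years.

around 9 years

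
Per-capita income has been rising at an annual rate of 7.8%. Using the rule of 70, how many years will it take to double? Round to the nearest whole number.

9 years

70/7.8 ≈ 8.97, so it doubles roughly every 9 years.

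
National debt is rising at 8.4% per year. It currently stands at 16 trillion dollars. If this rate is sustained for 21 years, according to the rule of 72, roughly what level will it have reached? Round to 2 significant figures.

Doubling time ≈ 72/8.4 = 8.57 years.
21 years is 21/8.57 ≈ 2.45 doublings, a factor of 2^2.45 ≈ 5.46.
16 × 5.46 ≈ 87 trillion dollars.

about 87 trillion dollars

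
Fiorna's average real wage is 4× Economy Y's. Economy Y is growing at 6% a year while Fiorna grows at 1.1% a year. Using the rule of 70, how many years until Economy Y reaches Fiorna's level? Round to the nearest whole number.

The growth-rate gap is 6% − 1.1% = 4.9 percentage points.
So the ratio between them halves every 70/4.9 ≈ 14.29 years.
A 4× gap closes after 2 halvings: 2 × 14.29 ≈ 29 years.

around 29 years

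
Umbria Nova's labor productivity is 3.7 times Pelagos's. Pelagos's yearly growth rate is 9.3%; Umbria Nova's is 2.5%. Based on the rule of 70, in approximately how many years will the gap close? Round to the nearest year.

approximately 19 years

Pelagos gains on Umbria Nova at 9.3% − 2.5% = 6.8 points a year.
At that relative rate the gap halves every 70/6.8 ≈ 10.29 years.
A 3.7 times gap takes log₂(3.7) ≈ 1.89 halvings to close: 1.89 × 10.29 ≈ 19 years.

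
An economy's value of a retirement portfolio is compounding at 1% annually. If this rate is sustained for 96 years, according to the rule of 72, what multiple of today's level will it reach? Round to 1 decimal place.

about 2.5 times

Doubles every ≈ 72.00 years (72/1).
96 years is 1.33 doublings; 2^1.33 ≈ 2.5×.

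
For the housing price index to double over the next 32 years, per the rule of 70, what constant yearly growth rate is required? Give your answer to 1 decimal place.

70 / 32 ≈ 2.19, so about 2.2% per year.

2.2% per year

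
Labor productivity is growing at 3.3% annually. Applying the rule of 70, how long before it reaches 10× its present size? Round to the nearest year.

70 years

Doubling time ≈ 70/3.3 = 21.21 years.
Reaching 10× takes log₂(10) ≈ 3.32 doublings.
3.32 × 21.21 ≈ 70 years.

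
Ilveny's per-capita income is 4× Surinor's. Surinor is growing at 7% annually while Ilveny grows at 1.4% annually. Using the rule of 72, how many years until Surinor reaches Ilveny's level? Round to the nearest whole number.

around 26 years

The growth-rate gap is 7% − 1.4% = 5.6 percentage points.
So the ratio between them halves every 72/5.6 ≈ 12.86 years.
A 4× gap closes after 2 halvings: 2 × 12.86 ≈ 26 years.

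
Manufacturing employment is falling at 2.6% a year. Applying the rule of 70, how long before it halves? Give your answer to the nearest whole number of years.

≈ 27 years

Halving time ≈ 70 / 2.6 = 26.92 → 27 years.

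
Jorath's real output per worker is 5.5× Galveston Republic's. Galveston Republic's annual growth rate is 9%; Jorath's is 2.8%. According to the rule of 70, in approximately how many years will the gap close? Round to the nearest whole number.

Galveston Republic gains on Jorath at 9% − 2.8% = 6.2 points a year.
At that relative rate the gap halves every 70/6.2 ≈ 11.29 years.
A 5.5× gap takes log₂(5.5) ≈ 2.46 halvings to close: 2.46 × 11.29 ≈ 28 years.

28 years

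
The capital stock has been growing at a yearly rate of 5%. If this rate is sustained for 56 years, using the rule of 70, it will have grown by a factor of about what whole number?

about 16 times

At 5% one doubling takes ≈ 14.00 years; 56 years is 4 of them, so ×16.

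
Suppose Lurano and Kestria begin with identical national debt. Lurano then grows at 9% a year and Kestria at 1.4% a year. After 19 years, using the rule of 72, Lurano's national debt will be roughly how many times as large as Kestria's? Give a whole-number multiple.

4 times

Lurano pulls ahead at 7.6 pp per year, so the ratio doubles every 72/7.6 ≈ 9.47 years.
In 19 years that's 2.01 doublings: 2^2.01 ≈ 4.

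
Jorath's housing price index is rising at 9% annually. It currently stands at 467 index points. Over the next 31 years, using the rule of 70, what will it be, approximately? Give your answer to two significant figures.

It doubles every 70/9 ≈ 7.78 years, so 31 years is 3.98 doublings.
2^3.98 ≈ 15.78; 467 × 15.78 ≈ 7400 index points.

≈ 7400 index points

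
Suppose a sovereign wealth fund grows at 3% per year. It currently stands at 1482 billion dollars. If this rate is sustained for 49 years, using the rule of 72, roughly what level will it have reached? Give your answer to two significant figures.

about 6100 billion dollars

It doubles every 72/3 ≈ 24.00 years, so 49 years is 2.04 doublings.
2^2.04 ≈ 4.11; 1482 × 4.11 ≈ 6100 billion dollars.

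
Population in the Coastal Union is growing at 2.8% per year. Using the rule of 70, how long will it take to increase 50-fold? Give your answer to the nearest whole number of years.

One doubling takes 70/2.8 = 25.00 years.
50× is log₂ 50 ≈ 5.64 doublings, so ≈ 5.64 × 25.00 = 141 years.

about 141 years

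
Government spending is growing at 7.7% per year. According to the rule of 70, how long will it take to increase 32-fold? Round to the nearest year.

≈ 45 years

At 7.7% it doubles every 70/7.7 ≈ 9.09 years.
32 = 2^5, so 5 doublings → 45 years.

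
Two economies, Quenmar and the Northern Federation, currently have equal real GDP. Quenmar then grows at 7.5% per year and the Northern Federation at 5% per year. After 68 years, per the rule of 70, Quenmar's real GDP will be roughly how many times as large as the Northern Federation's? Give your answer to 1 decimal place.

roughly 5.4 times

Quenmar pulls ahead at 2.5 pp per year, so the ratio doubles every 70/2.5 ≈ 28.00 years.
In 68 years that's 2.43 doublings: 2^2.43 ≈ 5.4.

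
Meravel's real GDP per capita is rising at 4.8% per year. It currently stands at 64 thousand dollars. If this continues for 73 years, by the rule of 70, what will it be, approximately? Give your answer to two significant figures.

It doubles every 70/4.8 ≈ 14.58 years, so 73 years is 5.01 doublings.
2^5.01 ≈ 32.22; 64 × 32.22 ≈ 2100 thousand dollars.

about 2100 thousand dollars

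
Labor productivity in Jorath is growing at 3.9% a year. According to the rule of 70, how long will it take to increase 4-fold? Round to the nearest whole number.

approximately 36 years

Doubling time ≈ 70/3.9 = 17.95 years.
4 = 2^2, so 2 doublings → 36 years.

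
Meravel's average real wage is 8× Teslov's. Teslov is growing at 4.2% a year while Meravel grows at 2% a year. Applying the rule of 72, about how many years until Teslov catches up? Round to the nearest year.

The growth-rate gap is 4.2% − 2% = 2.2 percentage points.
So the ratio between them halves every 72/2.2 ≈ 32.73 years.
An 8× gap closes after 3 halvings: 3 × 32.73 ≈ 98 years.

around 98 years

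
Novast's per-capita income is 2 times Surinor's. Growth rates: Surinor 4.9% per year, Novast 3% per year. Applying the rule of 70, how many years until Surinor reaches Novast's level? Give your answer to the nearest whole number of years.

≈ 37 years

Surinor gains on Novast at 4.9% − 3% = 1.9 points a year.
At that relative rate the gap halves every 70/1.9 ≈ 36.84 years.
A 2 times gap closes after 1 halving: 1 × 36.84 ≈ 37 years.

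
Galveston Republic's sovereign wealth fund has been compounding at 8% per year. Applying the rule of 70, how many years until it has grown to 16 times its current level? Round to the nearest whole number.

One doubling takes 70/8 = 8.75 years.
16 = 2^4, so 4 doublings → 35 years.

about 35 years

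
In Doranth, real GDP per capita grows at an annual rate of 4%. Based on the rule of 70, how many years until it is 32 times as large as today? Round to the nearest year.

roughly 88 years

Doubling time ≈ 70/4 = 17.50 years.
32 = 2^5, so 5 doublings → 88 years.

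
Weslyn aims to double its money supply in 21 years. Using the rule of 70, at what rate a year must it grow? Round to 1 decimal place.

approximately 3.3%

70 / 21 ≈ 3.33, so about 3.3% a year.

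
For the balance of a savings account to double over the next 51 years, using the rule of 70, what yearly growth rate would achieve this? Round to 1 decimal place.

approximately 1.4%

70 / 51 ≈ 1.37, so about 1.4% per year.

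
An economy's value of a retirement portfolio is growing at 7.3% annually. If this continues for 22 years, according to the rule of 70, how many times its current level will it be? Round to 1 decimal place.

Doubles every ≈ 9.59 years (70/7.3).
22 years is 2.29 doublings; 2^2.29 ≈ 4.9×.

about 4.9 times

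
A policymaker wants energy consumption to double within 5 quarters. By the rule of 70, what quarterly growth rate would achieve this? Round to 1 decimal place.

70 / 5 ≈ 14.00, so about 14.0% per quarter.

roughly 14.0% per quarter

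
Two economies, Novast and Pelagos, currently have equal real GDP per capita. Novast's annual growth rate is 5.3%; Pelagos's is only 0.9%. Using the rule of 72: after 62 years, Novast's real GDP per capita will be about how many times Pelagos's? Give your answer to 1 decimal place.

approximately 13.8 times

Rate gap = 5.3% − 0.9% = 4.4 points.
The ratio doubles every 72/4.4 ≈ 16.36 years.
62/16.36 ≈ 3.79 doublings → ratio ≈ 2^3.79 ≈ 13.8.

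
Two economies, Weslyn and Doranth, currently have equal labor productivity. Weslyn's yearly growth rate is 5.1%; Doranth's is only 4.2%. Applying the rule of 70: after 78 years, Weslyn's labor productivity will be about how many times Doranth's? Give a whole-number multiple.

around 2 times

Weslyn pulls ahead at 0.9 pp per year, so the ratio doubles every 70/0.9 ≈ 77.78 years.
In 78 years that's 1.00 doublings: 2^1.00 ≈ 2.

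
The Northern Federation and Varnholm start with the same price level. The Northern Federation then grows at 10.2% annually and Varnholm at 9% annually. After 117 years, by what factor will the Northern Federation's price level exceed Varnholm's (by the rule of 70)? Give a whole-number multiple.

4 times

Only the 1.2-point difference matters.
70/1.2 ≈ 58.33 years per doubling of the ratio; 117 years gives 2.01 doublings, so ≈ 4×.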